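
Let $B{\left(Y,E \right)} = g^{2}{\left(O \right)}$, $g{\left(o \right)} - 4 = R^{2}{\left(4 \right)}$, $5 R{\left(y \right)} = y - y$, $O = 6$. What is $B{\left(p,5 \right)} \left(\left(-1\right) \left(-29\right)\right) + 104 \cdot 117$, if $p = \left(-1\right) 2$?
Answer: $12632$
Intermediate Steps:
$R{\left(y \right)} = 0$ ($R{\left(y \right)} = \frac{y - y}{5} = \frac{1}{5} \cdot 0 = 0$)
$g{\left(o \right)} = 4$ ($g{\left(o \right)} = 4 + 0^{2} = 4 + 0 = 4$)
$p = -2$
$B{\left(Y,E \right)} = 16$ ($B{\left(Y,E \right)} = 4^{2} = 16$)
$B{\left(p,5 \right)} \left(\left(-1\right) \left(-29\right)\right) + 104 \cdot 117 = 16 \left(\left(-1\right) \left(-29\right)\right) + 104 \cdot 117 = 16 \cdot 29 + 12168 = 464 + 12168 = 12632$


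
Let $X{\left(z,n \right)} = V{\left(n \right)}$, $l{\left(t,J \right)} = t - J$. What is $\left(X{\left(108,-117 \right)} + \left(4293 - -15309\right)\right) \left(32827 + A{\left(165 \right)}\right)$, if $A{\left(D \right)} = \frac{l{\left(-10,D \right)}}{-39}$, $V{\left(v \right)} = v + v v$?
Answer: $\frac{14158972824}{13} \approx 1.0892 \cdot 10^{9}$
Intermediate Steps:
$V{\left(v \right)} = v + v^{2}$
$X{\left(z,n \right)} = n \left(1 + n\right)$
$A{\left(D \right)} = \frac{10}{39} + \frac{D}{39}$ ($A{\left(D \right)} = \frac{-10 - D}{-39} = \left(-10 - D\right) \left(- \frac{1}{39}\right) = \frac{10}{39} + \frac{D}{39}$)
$\left(X{\left(108,-117 \right)} + \left(4293 - -15309\right)\right) \left(32827 + A{\left(165 \right)}\right) = \left(- 117 \left(1 - 117\right) + \left(4293 - -15309\right)\right) \left(32827 + \left(\frac{10}{39} + \frac{1}{39} \cdot 165\right)\right) = \left(\left(-117\right) \left(-116\right) + \left(4293 + 15309\right)\right) \left(32827 + \left(\frac{10}{39} + \frac{55}{13}\right)\right) = \left(13572 + 19602\right) \left(32827 + \frac{175}{39}\right) = 33174 \cdot \frac{1280428}{39} = \frac{14158972824}{13}$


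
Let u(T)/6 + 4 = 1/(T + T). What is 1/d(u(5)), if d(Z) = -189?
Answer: -1/189 ≈ -0.0052910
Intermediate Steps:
u(T) = -24 + 3/T (u(T) = -24 + 6/(T + T) = -24 + 6/((2*T)) = -24 + 6*(1/(2*T)) = -24 + 3/T)
1/d(u(5)) = 1/(-189) = -1/189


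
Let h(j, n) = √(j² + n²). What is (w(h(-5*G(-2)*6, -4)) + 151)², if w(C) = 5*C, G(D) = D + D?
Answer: 383201 + 6040*√901 ≈ 5.6450e+5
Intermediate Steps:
G(D) = 2*D
(w(h(-5*G(-2)*6, -4)) + 151)² = (5*√((-10*(-2)*6)² + (-4)²) + 151)² = (5*√((-5*(-4)*6)² + 16) + 151)² = (5*√((20*6)² + 16) + 151)² = (5*√(120² + 16) + 151)² = (5*√(14400 + 16) + 151)² = (5*√14416 + 151)² = (5*(4*√901) + 151)² = (20*√901 + 151)² = (151 + 20*√901)²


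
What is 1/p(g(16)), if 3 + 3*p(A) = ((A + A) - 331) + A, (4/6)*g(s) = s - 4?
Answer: -3/280 ≈ -0.010714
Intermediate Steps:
g(s) = -6 + 3*s/2 (g(s) = 3*(s - 4)/2 = 3*(-4 + s)/2 = -6 + 3*s/2)
p(A) = -334/3 + A (p(A) = -1 + (((A + A) - 331) + A)/3 = -1 + ((2*A - 331) + A)/3 = -1 + ((-331 + 2*A) + A)/3 = -1 + (-331 + 3*A)/3 = -1 + (-331/3 + A) = -334/3 + A)
1/p(g(16)) = 1/(-334/3 + (-6 + (3/2)*16)) = 1/(-334/3 + (-6 + 24)) = 1/(-334/3 + 18) = 1/(-280/3) = -3/280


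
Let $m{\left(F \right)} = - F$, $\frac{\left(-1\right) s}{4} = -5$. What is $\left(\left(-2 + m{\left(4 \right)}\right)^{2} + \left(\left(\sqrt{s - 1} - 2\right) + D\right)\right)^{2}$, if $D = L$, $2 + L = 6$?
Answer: $\left(38 + \sqrt{19}\right)^{2} \approx 1794.3$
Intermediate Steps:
$s = 20$ ($s = \left(-4\right) \left(-5\right) = 20$)
$L = 4$ ($L = -2 + 6 = 4$)
$D = 4$
$\left(\left(-2 + m{\left(4 \right)}\right)^{2} + \left(\left(\sqrt{s - 1} - 2\right) + D\right)\right)^{2} = \left(\left(-2 - 4\right)^{2} - \left(-2 - \sqrt{20 - 1}\right)\right)^{2} = \left(\left(-2 - 4\right)^{2} + \left(\left(\sqrt{19} - 2\right) + 4\right)\right)^{2} = \left(\left(-6\right)^{2} + \left(\left(-2 + \sqrt{19}\right) + 4\right)\right)^{2} = \left(36 + \left(2 + \sqrt{19}\right)\right)^{2} = \left(38 + \sqrt{19}\right)^{2}$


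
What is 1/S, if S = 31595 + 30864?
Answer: 1/62459 ≈ 1.6011e-5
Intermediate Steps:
S = 62459
1/S = 1/62459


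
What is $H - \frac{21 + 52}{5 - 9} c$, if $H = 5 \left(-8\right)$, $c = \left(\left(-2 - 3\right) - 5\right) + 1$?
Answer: $- \frac{817}{4} \approx -204.25$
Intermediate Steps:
$c = -9$ ($c = \left(-5 - 5\right) + 1 = -10 + 1 = -9$)
$H = -40$
$H - \frac{21 + 52}{5 - 9} c = -40 - \frac{21 + 52}{5 - 9} \left(-9\right) = -40 - \frac{73}{-4} \left(-9\right) = -40 - 73 \left(- \frac{1}{4}\right) \left(-9\right) = -40 - \left(- \frac{73}{4}\right) \left(-9\right) = -40 - \frac{657}{4} = - \frac{817}{4}$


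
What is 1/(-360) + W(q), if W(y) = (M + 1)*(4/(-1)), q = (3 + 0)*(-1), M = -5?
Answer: 5759/360 ≈ 15.997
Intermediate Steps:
q = -3 (q = 3*(-1) = -3)
W(y) = 16 (W(y) = (-5 + 1)*(4/(-1)) = -16*(-1) = -4*(-4) = 16)
1/(-360) + W(q) = 1/(-360) + 16 = -1/360 + 16 = 5759/360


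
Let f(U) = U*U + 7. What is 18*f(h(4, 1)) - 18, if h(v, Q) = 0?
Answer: 108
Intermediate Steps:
f(U) = 7 + U**2 (f(U) = U**2 + 7 = 7 + U**2)
18*f(h(4, 1)) - 18 = 18*(7 + 0**2) - 18 = 18*(7 + 0) - 18 = 18*7 - 18 = 126 - 18 = 108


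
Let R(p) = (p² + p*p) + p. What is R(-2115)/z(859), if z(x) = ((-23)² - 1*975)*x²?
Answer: -8944335/329094926 ≈ -0.027179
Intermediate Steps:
R(p) = p + 2*p² (R(p) = (p² + p²) + p = 2*p² + p = p + 2*p²)
z(x) = -446*x² (z(x) = (529 - 975)*x² = -446*x²)
R(-2115)/z(859) = (-2115*(1 + 2*(-2115)))/((-446*859²)) = (-2115*(1 - 4230))/((-446*737881)) = -2115*(-4229)/(-329094926) = 8944335*(-1/329094926) = -8944335/329094926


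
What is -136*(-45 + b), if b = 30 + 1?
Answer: 1904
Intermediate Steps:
b = 31
-136*(-45 + b) = -136*(-45 + 31) = -136*(-14) = 1904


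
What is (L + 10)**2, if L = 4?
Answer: 196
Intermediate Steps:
(L + 10)**2 = (4 + 10)**2 = 14**2 = 196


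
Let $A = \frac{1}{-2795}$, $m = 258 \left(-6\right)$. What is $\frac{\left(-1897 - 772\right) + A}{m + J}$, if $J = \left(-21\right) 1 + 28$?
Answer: $\frac{7459856}{4307095} \approx 1.732$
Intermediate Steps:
$m = -1548$
$A = - \frac{1}{2795} \approx -0.00035778$
$J = 7$ ($J = -21 + 28 = 7$)
$\frac{\left(-1897 - 772\right) + A}{m + J} = \frac{\left(-1897 - 772\right) - \frac{1}{2795}}{-1548 + 7} = \frac{-2669 - \frac{1}{2795}}{-1541} = \left(- \frac{7459856}{2795}\right) \left(- \frac{1}{1541}\right) = \frac{7459856}{4307095}$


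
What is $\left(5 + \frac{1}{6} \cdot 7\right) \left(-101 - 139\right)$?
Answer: $-1480$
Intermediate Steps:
$\left(5 + \frac{1}{6} \cdot 7\right) \left(-101 - 139\right) = \left(5 + \frac{1}{6} \cdot 7\right) \left(-240\right) = \left(5 + \frac{7}{6}\right) \left(-240\right) = \frac{37}{6} \left(-240\right) = -1480$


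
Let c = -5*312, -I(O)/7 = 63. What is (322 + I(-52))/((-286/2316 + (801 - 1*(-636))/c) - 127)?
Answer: 5118360/5507383 ≈ 0.92936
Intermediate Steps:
I(O) = -441 (I(O) = -7*63 = -441)
c = -1560
(322 + I(-52))/((-286/2316 + (801 - 1*(-636))/c) - 127) = (322 - 441)/((-286/2316 + (801 - 1*(-636))/(-1560)) - 127) = -119/((-286*1/2316 + (801 + 636)*(-1/1560)) - 127) = -119/((-143/1158 + 1437*(-1/1560)) - 127) = -119/((-143/1158 - 479/520) - 127) = -119/(-314521/301080 - 127) = -119/(-38551681/301080) = -119*(-301080/38551681) = 5118360/5507383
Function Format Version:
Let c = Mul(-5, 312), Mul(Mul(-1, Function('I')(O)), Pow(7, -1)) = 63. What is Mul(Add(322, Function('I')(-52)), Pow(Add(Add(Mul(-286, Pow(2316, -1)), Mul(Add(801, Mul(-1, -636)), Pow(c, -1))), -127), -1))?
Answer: Rational(5118360, 5507383) ≈ 0.92936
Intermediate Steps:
Function('I')(O) = -441 (Function('I')(O) = Mul(-7, 63) = -441)
c = -1560
Mul(Add(322, Function('I')(-52)), Pow(Add(Add(Mul(-286, Pow(2316, -1)), Mul(Add(801, Mul(-1, -636)), Pow(c, -1))), -127), -1)) = Mul(Add(322, -441), Pow(Add(Add(Mul(-286, Pow(2316, -1)), Mul(Add(801, Mul(-1, -636)), Pow(-1560, -1))), -127), -1)) = Mul(-119, Pow(Add(Add(Mul(-286, Rational(1, 2316)), Mul(Add(801, 636), Rational(-1, 1560))), -127), -1)) = Mul(-119, Pow(Add(Add(Rational(-143, 1158), Mul(1437, Rational(-1, 1560))), -127), -1)) = Mul(-119, Pow(Add(Add(Rational(-143, 1158), Rational(-479, 520)), -127), -1)) = Mul(-119, Pow(Add(Rational(-314521, 301080), -127), -1)) = Mul(-119, Pow(Rational(-38551681, 301080), -1)) = Mul(-119, Rational(-301080, 38551681)) = Rational(5118360, 5507383)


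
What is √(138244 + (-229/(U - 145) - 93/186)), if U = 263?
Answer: 2*√120304717/59 ≈ 371.81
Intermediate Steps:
√(138244 + (-229/(U - 145) - 93/186)) = √(138244 + (-229/(263 - 145) - 93/186)) = √(138244 + (-229/118 - 93*1/186)) = √(138244 + (-229*1/118 - ½)) = √(138244 + (-229/118 - ½)) = √(138244 - 144/59) = √(8156252/59) = 2*√120304717/59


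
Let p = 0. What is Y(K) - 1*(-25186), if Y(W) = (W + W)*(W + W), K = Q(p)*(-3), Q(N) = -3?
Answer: 25510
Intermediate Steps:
K = 9 (K = -3*(-3) = 9)
Y(W) = 4*W² (Y(W) = (2*W)*(2*W) = 4*W²)
Y(K) - 1*(-25186) = 4*9² - 1*(-25186) = 4*81 + 25186 = 324 + 25186 = 25510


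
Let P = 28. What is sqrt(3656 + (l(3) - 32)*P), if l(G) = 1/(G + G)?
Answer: sqrt(24882)/3 ≈ 52.580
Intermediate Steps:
l(G) = 1/(2*G)
sqrt(3656 + (l(3) - 32)*P) = sqrt(3656 + ((1/2)/3 - 32)*28) = sqrt(3656 + ((1/2)*(1/3) - 32)*28) = sqrt(3656 + (1/6 - 32)*28) = sqrt(3656 - 191/6*28) = sqrt(3656 - 2674/3) = sqrt(8294/3) = sqrt(24882)/3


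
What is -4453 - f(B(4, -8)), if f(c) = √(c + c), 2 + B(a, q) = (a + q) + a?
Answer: -4453 - 2*I ≈ -4453.0 - 2.0*I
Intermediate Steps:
B(a, q) = -2 + q + 2*a (B(a, q) = -2 + ((a + q) + a) = -2 + (q + 2*a) = -2 + q + 2*a)
f(c) = √2*√c (f(c) = √(2*c) = √2*√c)
-4453 - f(B(4, -8)) = -4453 - √2*√(-2 - 8 + 2*4) = -4453 - √2*√(-2 - 8 + 8) = -4453 - √2*√(-2) = -4453 - √2*I*√2 = -4453 - 2*I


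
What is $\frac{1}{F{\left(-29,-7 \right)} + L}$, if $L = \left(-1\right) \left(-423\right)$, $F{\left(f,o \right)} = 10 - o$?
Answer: $\frac{1}{440} \approx 0.0022727$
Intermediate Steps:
$L = 423$
$\frac{1}{F{\left(-29,-7 \right)} + L} = \frac{1}{\left(10 - -7\right) + 423} = \frac{1}{\left(10 + 7\right) + 423} = \frac{1}{17 + 423} = \frac{1}{440}$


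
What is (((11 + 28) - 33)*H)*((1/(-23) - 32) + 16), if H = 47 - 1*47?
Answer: 0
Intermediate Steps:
H = 0 (H = 47 - 47 = 0)
(((11 + 28) - 33)*H)*((1/(-23) - 32) + 16) = (((11 + 28) - 33)*0)*((1/(-23) - 32) + 16) = ((39 - 33)*0)*((1*(-1/23) - 32) + 16) = (6*0)*((-1/23 - 32) + 16) = 0*(-737/23 + 16) = 0*(-369/23) = 0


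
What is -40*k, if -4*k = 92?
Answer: 920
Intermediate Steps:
k = -23 (k = -¼*92 = -23)
-40*k = -40*(-23) = 920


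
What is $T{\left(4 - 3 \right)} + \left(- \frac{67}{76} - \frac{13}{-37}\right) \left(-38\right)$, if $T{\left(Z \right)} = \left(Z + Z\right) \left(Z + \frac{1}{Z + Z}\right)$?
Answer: $\frac{1713}{74} \approx 23.149$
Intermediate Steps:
$T{\left(Z \right)} = 2 Z \left(Z + \frac{1}{2 Z}\right)$
$T{\left(4 - 3 \right)} + \left(- \frac{67}{76} - \frac{13}{-37}\right) \left(-38\right) = \left(1 + 2 \left(4 - 3\right)^{2}\right) + \left(- \frac{67}{76} - \frac{13}{-37}\right) \left(-38\right) = \left(1 + 2 \cdot 1^{2}\right) + \left(\left(-67\right) \frac{1}{76} - - \frac{13}{37}\right) \left(-38\right) = \left(1 + 2 \cdot 1\right) + \left(- \frac{67}{76} + \frac{13}{37}\right) \left(-38\right) = \left(1 + 2\right) - - \frac{1491}{74} = 3 + \frac{1491}{74} = \frac{1713}{74}$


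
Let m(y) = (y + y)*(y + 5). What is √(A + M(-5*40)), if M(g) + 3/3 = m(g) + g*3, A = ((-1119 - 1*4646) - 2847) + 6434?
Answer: √75221 ≈ 274.26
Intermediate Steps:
m(y) = 2*y*(5 + y) (m(y) = (2*y)*(5 + y) = 2*y*(5 + y))
A = -2178 (A = ((-1119 - 4646) - 2847) + 6434 = (-5765 - 2847) + 6434 = -8612 + 6434 = -2178)
M(g) = -1 + 3*g + 2*g*(5 + g) (M(g) = -1 + (2*g*(5 + g) + g*3) = -1 + (2*g*(5 + g) + 3*g) = -1 + (3*g + 2*g*(5 + g)) = -1 + 3*g + 2*g*(5 + g))
√(A + M(-5*40)) = √(-2178 + (-1 + 2*(-5*40)² + 13*(-5*40))) = √(-2178 + (-1 + 2*(-200)² + 13*(-200))) = √(-2178 + (-1 + 2*40000 - 2600)) = √(-2178 + (-1 + 80000 - 2600)) = √(-2178 + 77399) = √75221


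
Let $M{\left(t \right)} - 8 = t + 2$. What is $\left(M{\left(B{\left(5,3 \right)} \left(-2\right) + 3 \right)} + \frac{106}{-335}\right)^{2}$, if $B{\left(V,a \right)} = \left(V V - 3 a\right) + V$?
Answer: $\frac{96452041}{112225} \approx 859.45$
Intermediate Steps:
$B{\left(V,a \right)} = V + V^{2} - 3 a$ ($B{\left(V,a \right)} = \left(V^{2} - 3 a\right) + V = V + V^{2} - 3 a$)
$M{\left(t \right)} = 10 + t$ ($M{\left(t \right)} = 8 + \left(t + 2\right) = 8 + \left(2 + t\right) = 10 + t$)
$\left(M{\left(B{\left(5,3 \right)} \left(-2\right) + 3 \right)} + \frac{106}{-335}\right)^{2} = \left(\left(10 + \left(\left(5 + 5^{2} - 9\right) \left(-2\right) + 3\right)\right) + \frac{106}{-335}\right)^{2} = \left(\left(10 + \left(\left(5 + 25 - 9\right) \left(-2\right) + 3\right)\right) + 106 \left(- \frac{1}{335}\right)\right)^{2} = \left(\left(10 + \left(21 \left(-2\right) + 3\right)\right) - \frac{106}{335}\right)^{2} = \left(\left(10 + \left(-42 + 3\right)\right) - \frac{106}{335}\right)^{2} = \left(\left(10 - 39\right) - \frac{106}{335}\right)^{2} = \left(-29 - \frac{106}{335}\right)^{2} = \left(- \frac{9821}{335}\right)^{2} = \frac{96452041}{112225}$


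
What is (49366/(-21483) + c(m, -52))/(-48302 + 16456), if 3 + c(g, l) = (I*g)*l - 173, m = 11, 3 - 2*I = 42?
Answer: -117895504/342073809 ≈ -0.34465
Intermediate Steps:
I = -39/2 (I = 3/2 - ½*42 = 3/2 - 21 = -39/2 ≈ -19.500)
c(g, l) = -176 - 39*g*l/2 (c(g, l) = -3 + ((-39*g/2)*l - 173) = -3 + (-39*g*l/2 - 173) = -3 + (-173 - 39*g*l/2) = -176 - 39*g*l/2)
(49366/(-21483) + c(m, -52))/(-48302 + 16456) = (49366/(-21483) + (-176 - 39/2*11*(-52)))/(-48302 + 16456) = (49366*(-1/21483) + (-176 + 11154))/(-31846) = (-49366/21483 + 10978)*(-1/31846) = (235791008/21483)*(-1/31846) = -117895504/342073809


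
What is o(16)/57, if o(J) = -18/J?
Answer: -3/152 ≈ -0.019737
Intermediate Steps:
o(16)/57 = (-18/16)/57 = (-18*1/16)/57 = (1/57)*(-9/8) = -3/152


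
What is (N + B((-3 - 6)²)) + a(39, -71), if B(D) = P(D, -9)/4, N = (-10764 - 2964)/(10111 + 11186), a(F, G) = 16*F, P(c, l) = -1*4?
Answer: 4418101/7099 ≈ 622.36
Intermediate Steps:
P(c, l) = -4
N = -4576/7099 (N = -13728/21297 = -13728*1/21297 = -4576/7099 ≈ -0.64460)
B(D) = -1 (B(D) = -4/4 = -4*¼ = -1)
(N + B((-3 - 6)²)) + a(39, -71) = (-4576/7099 - 1) + 16*39 = -11675/7099 + 624 = 4418101/7099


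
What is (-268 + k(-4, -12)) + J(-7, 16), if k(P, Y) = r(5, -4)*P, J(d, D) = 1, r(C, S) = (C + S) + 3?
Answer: -283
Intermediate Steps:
r(C, S) = 3 + C + S
k(P, Y) = 4*P (k(P, Y) = (3 + 5 - 4)*P = 4*P)
(-268 + k(-4, -12)) + J(-7, 16) = (-268 + 4*(-4)) + 1 = (-268 - 16) + 1 = -284 + 1 = -283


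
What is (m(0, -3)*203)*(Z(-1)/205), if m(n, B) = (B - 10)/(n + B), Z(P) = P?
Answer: -2639/615 ≈ -4.2911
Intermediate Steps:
m(n, B) = (-10 + B)/(B + n)
(m(0, -3)*203)*(Z(-1)/205) = (((-10 - 3)/(-3 + 0))*203)*(-1/205) = ((-13/(-3))*203)*(-1*1/205) = (-1/3*(-13)*203)*(-1/205) = ((13/3)*203)*(-1/205) = (2639/3)*(-1/205) = -2639/615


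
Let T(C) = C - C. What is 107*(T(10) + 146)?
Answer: 15622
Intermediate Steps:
T(C) = 0
107*(T(10) + 146) = 107*(0 + 146) = 107*146 = 15622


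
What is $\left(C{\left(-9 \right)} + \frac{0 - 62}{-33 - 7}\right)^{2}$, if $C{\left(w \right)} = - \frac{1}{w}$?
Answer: $\frac{89401}{32400} \approx 2.7593$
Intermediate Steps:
$\left(C{\left(-9 \right)} + \frac{0 - 62}{-33 - 7}\right)^{2} = \left(- \frac{1}{-9} + \frac{0 - 62}{-33 - 7}\right)^{2} = \left(\left(-1\right) \left(- \frac{1}{9}\right) - \frac{62}{-40}\right)^{2} = \left(\frac{1}{9} - - \frac{31}{20}\right)^{2} = \left(\frac{1}{9} + \frac{31}{20}\right)^{2} = \left(\frac{299}{180}\right)^{2} = \frac{89401}{32400}$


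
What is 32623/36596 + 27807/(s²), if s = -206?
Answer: 300251825/194123482 ≈ 1.5467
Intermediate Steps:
32623/36596 + 27807/(s²) = 32623/36596 + 27807/((-206)²) = 32623*(1/36596) + 27807/42436 = 32623/36596 + 27807*(1/42436) = 32623/36596 + 27807/42436 = 300251825/194123482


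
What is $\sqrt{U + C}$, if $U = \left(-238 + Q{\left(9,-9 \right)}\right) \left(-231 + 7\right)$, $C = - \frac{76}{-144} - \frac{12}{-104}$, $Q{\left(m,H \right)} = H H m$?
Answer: $\frac{i \sqrt{669138743}}{78} \approx 331.64 i$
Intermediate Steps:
$Q{\left(m,H \right)} = m H^{2}$ ($Q{\left(m,H \right)} = H^{2} m = m H^{2}$)
$C = \frac{301}{468}$ ($C = \left(-76\right) \left(- \frac{1}{144}\right) - - \frac{3}{26} = \frac{19}{36} + \frac{3}{26} = \frac{301}{468} \approx 0.64316$)
$U = -109984$ ($U = \left(-238 + 9 \left(-9\right)^{2}\right) \left(-231 + 7\right) = \left(-238 + 9 \cdot 81\right) \left(-224\right) = \left(-238 + 729\right) \left(-224\right) = 491 \left(-224\right) = -109984$)
$\sqrt{U + C} = \sqrt{-109984 + \frac{301}{468}} = \sqrt{- \frac{51472211}{468}} = \frac{i \sqrt{669138743}}{78}$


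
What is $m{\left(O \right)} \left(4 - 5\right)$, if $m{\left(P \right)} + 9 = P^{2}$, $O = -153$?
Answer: $-23400$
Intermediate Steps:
$m{\left(P \right)} = -9 + P^{2}$
$m{\left(O \right)} \left(4 - 5\right) = \left(-9 + \left(-153\right)^{2}\right) \left(4 - 5\right) = \left(-9 + 23409\right) \left(-1\right) = 23400 \left(-1\right) = -23400$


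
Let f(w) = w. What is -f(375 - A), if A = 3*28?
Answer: -291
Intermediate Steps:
A = 84
-f(375 - A) = -(375 - 1*84) = -(375 - 84) = -1*291 = -291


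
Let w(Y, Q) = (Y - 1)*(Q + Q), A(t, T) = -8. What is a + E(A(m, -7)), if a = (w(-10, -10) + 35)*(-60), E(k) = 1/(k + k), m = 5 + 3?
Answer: -244801/16 ≈ -15300.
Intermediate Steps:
m = 8
w(Y, Q) = 2*Q*(-1 + Y) (w(Y, Q) = (-1 + Y)*(2*Q) = 2*Q*(-1 + Y))
E(k) = 1/(2*k)
a = -15300 (a = (2*(-10)*(-1 - 10) + 35)*(-60) = (2*(-10)*(-11) + 35)*(-60) = (220 + 35)*(-60) = 255*(-60) = -15300)
a + E(A(m, -7)) = -15300 + (1/2)/(-8) = -15300 + (1/2)*(-1/8) = -15300 - 1/16 = -244801/16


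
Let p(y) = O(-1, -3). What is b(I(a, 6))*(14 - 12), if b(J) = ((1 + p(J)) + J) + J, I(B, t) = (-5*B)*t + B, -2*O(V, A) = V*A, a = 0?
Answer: -1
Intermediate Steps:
O(V, A) = -A*V/2 (O(V, A) = -V*A/2 = -A*V/2)
I(B, t) = B - 5*B*t (I(B, t) = -5*B*t + B = B - 5*B*t)
p(y) = -3/2 (p(y) = -½*(-3)*(-1) = -3/2)
b(J) = -½ + 2*J (b(J) = ((1 - 3/2) + J) + J = (-½ + J) + J = -½ + 2*J)
b(I(a, 6))*(14 - 12) = (-½ + 2*(0*(1 - 5*6)))*(14 - 12) = (-½ + 2*(0*(1 - 30)))*2 = (-½ + 2*(0*(-29)))*2 = (-½ + 2*0)*2 = (-½ + 0)*2 = -½*2 = -1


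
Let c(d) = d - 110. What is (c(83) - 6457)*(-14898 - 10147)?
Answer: 162391780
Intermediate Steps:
c(d) = -110 + d
(c(83) - 6457)*(-14898 - 10147) = ((-110 + 83) - 6457)*(-14898 - 10147) = (-27 - 6457)*(-25045) = -6484*(-25045) = 162391780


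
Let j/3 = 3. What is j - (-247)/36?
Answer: 571/36 ≈ 15.861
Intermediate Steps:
j = 9 (j = 3*3 = 9)
j - (-247)/36 = 9 - (-247)/36 = 9 - 1*(-247/36) = 9 + 247/36 = 571/36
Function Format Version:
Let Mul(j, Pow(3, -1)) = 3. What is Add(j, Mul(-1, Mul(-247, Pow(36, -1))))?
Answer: Rational(571, 36) ≈ 15.861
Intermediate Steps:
j = 9 (j = Mul(3, 3) = 9)
Add(j, Mul(-1, Mul(-247, Pow(36, -1)))) = Add(9, Mul(-1, Mul(-247, Pow(36, -1)))) = Add(9, Mul(-1, Mul(-247, Rational(1, 36)))) = Add(9, Mul(-1, Rational(-247, 36))) = Add(9, Rational(247, 36)) = Rational(571, 36)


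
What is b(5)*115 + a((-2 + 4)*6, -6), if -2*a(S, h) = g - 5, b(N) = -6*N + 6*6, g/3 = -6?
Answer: 1403/2 ≈ 701.50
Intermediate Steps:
g = -18 (g = 3*(-6) = -18)
b(N) = 36 - 6*N (b(N) = -6*N + 36 = 36 - 6*N)
a(S, h) = 23/2 (a(S, h) = -(-18 - 5)/2 = -1/2*(-23) = 23/2)
b(5)*115 + a((-2 + 4)*6, -6) = (36 - 6*5)*115 + 23/2 = (36 - 30)*115 + 23/2 = 6*115 + 23/2 = 690 + 23/2 = 1403/2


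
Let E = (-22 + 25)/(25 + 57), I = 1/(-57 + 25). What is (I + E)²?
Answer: 49/1721344 ≈ 2.8466e-5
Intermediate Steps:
I = -1/32 (I = 1/(-32) = -1/32 ≈ -0.031250)
E = 3/82 ≈ 0.036585
(I + E)² = (-1/32 + 3/82)² = (7/1312)² = 49/1721344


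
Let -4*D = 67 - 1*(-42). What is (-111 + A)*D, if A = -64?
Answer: 19075/4 ≈ 4768.8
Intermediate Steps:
D = -109/4 (D = -(67 - 1*(-42))/4 = -(67 + 42)/4 = -1/4*109 = -109/4 ≈ -27.250)
(-111 + A)*D = (-111 - 64)*(-109/4) = -175*(-109/4) = 19075/4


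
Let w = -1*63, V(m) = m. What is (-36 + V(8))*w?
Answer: 1764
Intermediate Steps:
w = -63
(-36 + V(8))*w = (-36 + 8)*(-63) = -28*(-63) = 1764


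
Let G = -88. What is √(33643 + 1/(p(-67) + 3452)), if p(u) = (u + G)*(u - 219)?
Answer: √76810990193714/47782 ≈ 183.42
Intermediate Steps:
p(u) = (-219 + u)*(-88 + u) (p(u) = (u - 88)*(u - 219) = (-88 + u)*(-219 + u) = (-219 + u)*(-88 + u))
√(33643 + 1/(p(-67) + 3452)) = √(33643 + 1/((19272 + (-67)² - 307*(-67)) + 3452)) = √(33643 + 1/((19272 + 4489 + 20569) + 3452)) = √(33643 + 1/(44330 + 3452)) = √(33643 + 1/47782) = √(1607529827/47782) = √76810990193714/47782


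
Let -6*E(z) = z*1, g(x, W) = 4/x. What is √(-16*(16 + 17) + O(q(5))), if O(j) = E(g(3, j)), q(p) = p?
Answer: I*√4754/3 ≈ 22.983*I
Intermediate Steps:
E(z) = -z/6
O(j) = -2/9 (O(j) = -2/(3*3) = -⅙*4/3 = -2/9)
√(-16*(16 + 17) + O(q(5))) = √(-16*(16 + 17) - 2/9) = √(-16*33 - 2/9) = √(-528 - 2/9) = √(-4754/9) = I*√4754/3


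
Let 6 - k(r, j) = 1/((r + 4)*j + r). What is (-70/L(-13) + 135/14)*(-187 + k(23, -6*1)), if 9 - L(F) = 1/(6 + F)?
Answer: -799665/2224 ≈ -359.56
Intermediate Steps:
k(r, j) = 6 - 1/(r + j*(4 + r)) (k(r, j) = 6 - 1/((r + 4)*j + r) = 6 - 1/((4 + r)*j + r) = 6 - 1/(j*(4 + r) + r) = 6 - 1/(r + j*(4 + r)))
L(F) = 9 - 1/(6 + F)
(-70/L(-13) + 135/14)*(-187 + k(23, -6*1)) = (-70*(6 - 13)/(53 + 9*(-13)) + 135/14)*(-187 + (-1 + 6*23 + 24*(-6*1) + 6*(-6*1)*23)/(23 + 4*(-6*1) - 6*1*23)) = (-70*(-7/(53 - 117)) + 135*(1/14))*(-187 + (-1 + 138 + 24*(-6) + 6*(-6)*23)/(23 + 4*(-6) - 6*23)) = (-70/((-⅐*(-64))) + 135/14)*(-187 + (-1 + 138 - 144 - 828)/(23 - 24 - 138)) = (-70/64/7 + 135/14)*(-187 - 835/(-139)) = (-70*7/64 + 135/14)*(-187 - 1/139*(-835)) = (-245/32 + 135/14)*(-187 + 835/139) = (445/224)*(-25158/139) = -799665/2224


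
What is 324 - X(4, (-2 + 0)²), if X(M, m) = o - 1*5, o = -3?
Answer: 332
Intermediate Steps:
X(M, m) = -8 (X(M, m) = -3 - 1*5 = -3 - 5 = -8)
324 - X(4, (-2 + 0)²) = 324 - 1*(-8) = 324 + 8 = 332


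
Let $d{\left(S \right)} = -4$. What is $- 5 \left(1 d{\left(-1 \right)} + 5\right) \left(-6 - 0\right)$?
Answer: $30$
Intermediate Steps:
$- 5 \left(1 d{\left(-1 \right)} + 5\right) \left(-6 - 0\right) = - 5 \left(1 \left(-4\right) + 5\right) \left(-6 - 0\right) = - 5 \left(-4 + 5\right) \left(-6 + 0\right) = \left(-5\right) 1 \left(-6\right) = \left(-5\right) \left(-6\right) = 30$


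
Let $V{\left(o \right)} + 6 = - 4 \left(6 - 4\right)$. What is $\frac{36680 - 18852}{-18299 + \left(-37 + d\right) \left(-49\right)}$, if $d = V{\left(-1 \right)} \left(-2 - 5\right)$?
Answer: $- \frac{4457}{5322} \approx -0.83747$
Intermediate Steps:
$V{\left(o \right)} = -14$ ($V{\left(o \right)} = -6 - 4 \left(6 - 4\right) = -6 - 8 = -14$)
$d = 98$ ($d = - 14 \left(-2 - 5\right) = \left(-14\right) \left(-7\right) = 98$)
$\frac{36680 - 18852}{-18299 + \left(-37 + d\right) \left(-49\right)} = \frac{36680 - 18852}{-18299 + \left(-37 + 98\right) \left(-49\right)} = \frac{17828}{-18299 + 61 \left(-49\right)} = \frac{17828}{-18299 - 2989} = \frac{17828}{-21288} = 17828 \left(- \frac{1}{21288}\right) = - \frac{4457}{5322}$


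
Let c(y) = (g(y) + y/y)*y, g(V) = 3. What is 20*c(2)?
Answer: 160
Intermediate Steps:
c(y) = 4*y (c(y) = (3 + y/y)*y = (3 + 1)*y = 4*y)
20*c(2) = 20*(4*2) = 20*8 = 160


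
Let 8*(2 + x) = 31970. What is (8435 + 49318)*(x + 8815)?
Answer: 2959090461/4 ≈ 7.3977e+8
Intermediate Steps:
x = 15977/4 (x = -2 + (⅛)*31970 = -2 + 15985/4 = 15977/4 ≈ 3994.3)
(8435 + 49318)*(x + 8815) = (8435 + 49318)*(15977/4 + 8815) = 57753*(51237/4) = 2959090461/4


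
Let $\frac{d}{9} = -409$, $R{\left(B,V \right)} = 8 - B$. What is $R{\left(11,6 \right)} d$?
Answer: $11043$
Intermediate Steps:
$d = -3681$ ($d = 9 \left(-409\right) = -3681$)
$R{\left(11,6 \right)} d = \left(8 - 11\right) \left(-3681\right) = \left(-3\right) \left(-3681\right) = 11043$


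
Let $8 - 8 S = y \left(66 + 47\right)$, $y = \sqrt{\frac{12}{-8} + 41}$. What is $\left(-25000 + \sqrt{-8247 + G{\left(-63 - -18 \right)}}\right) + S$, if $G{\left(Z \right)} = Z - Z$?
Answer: $-24999 - \frac{113 \sqrt{158}}{16} + i \sqrt{8247} \approx -25088.0 + 90.813 i$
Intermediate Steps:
$y = \frac{\sqrt{158}}{2}$ ($y = \sqrt{12 \left(- \frac{1}{8}\right) + 41} = \sqrt{- \frac{3}{2} + 41} = \sqrt{\frac{79}{2}} = \frac{\sqrt{158}}{2} \approx 6.2849$)
$G{\left(Z \right)} = 0$
$S = 1 - \frac{113 \sqrt{158}}{16}$ ($S = 1 - \frac{\frac{\sqrt{158}}{2} \left(66 + 47\right)}{8} = 1 - \frac{\frac{\sqrt{158}}{2} \cdot 113}{8} = 1 - \frac{\frac{113}{2} \sqrt{158}}{8} = 1 - \frac{113 \sqrt{158}}{16} \approx -87.774$)
$\left(-25000 + \sqrt{-8247 + G{\left(-63 - -18 \right)}}\right) + S = \left(-25000 + \sqrt{-8247 + 0}\right) + \left(1 - \frac{113 \sqrt{158}}{16}\right) = \left(-25000 + \sqrt{-8247}\right) + \left(1 - \frac{113 \sqrt{158}}{16}\right) = \left(-25000 + i \sqrt{8247}\right) + \left(1 - \frac{113 \sqrt{158}}{16}\right) = -24999 - \frac{113 \sqrt{158}}{16} + i \sqrt{8247}$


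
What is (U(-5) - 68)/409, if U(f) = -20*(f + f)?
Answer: 132/409 ≈ 0.32274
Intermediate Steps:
U(f) = -40*f
(U(-5) - 68)/409 = (-40*(-5) - 68)/409 = (200 - 68)*(1/409) = 132*(1/409) = 132/409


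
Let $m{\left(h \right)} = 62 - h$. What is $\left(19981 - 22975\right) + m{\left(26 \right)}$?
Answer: $-2958$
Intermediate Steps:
$\left(19981 - 22975\right) + m{\left(26 \right)} = \left(19981 - 22975\right) + \left(62 - 26\right) = -2994 + \left(62 - 26\right) = -2994 + 36 = -2958$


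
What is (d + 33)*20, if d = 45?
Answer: 1560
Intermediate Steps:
(d + 33)*20 = (45 + 33)*20 = 78*20 = 1560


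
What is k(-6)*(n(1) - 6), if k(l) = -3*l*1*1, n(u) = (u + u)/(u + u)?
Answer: -90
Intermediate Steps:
n(u) = 1 (n(u) = (2*u)/((2*u)) = (2*u)*(1/(2*u)) = 1)
k(l) = -3*l
k(-6)*(n(1) - 6) = (-3*(-6))*(1 - 6) = 18*(-5) = -90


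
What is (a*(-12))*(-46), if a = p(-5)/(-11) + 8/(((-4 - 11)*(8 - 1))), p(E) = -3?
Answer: 41768/385 ≈ 108.49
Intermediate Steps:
a = 227/1155 (a = -3/(-11) + 8/(((-4 - 11)*(8 - 1))) = -3*(-1/11) + 8/((-15*7)) = 3/11 + 8/(-105) = 3/11 + 8*(-1/105) = 3/11 - 8/105 = 227/1155 ≈ 0.19654)
(a*(-12))*(-46) = ((227/1155)*(-12))*(-46) = -908/385*(-46) = 41768/385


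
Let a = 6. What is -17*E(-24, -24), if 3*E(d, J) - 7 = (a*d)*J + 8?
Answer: -19669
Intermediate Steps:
E(d, J) = 5 + 2*J*d (E(d, J) = 7/3 + ((6*d)*J + 8)/3 = 7/3 + (6*J*d + 8)/3 = 7/3 + (8 + 6*J*d)/3 = 7/3 + (8/3 + 2*J*d) = 5 + 2*J*d)
-17*E(-24, -24) = -17*(5 + 2*(-24)*(-24)) = -17*(5 + 1152) = -17*1157 = -19669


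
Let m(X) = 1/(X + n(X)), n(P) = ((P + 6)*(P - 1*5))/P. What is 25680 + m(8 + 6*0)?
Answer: 1361044/53 ≈ 25680.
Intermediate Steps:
n(P) = (-5 + P)*(6 + P)/P (n(P) = ((6 + P)*(P - 5))/P = ((6 + P)*(-5 + P))/P = ((-5 + P)*(6 + P))/P = (-5 + P)*(6 + P)/P)
m(X) = 1/(1 - 30/X + 2*X) (m(X) = 1/(X + (1 + X - 30/X)) = 1/(1 - 30/X + 2*X))
25680 + m(8 + 6*0) = 25680 + (8 + 6*0)/(-30 + (8 + 6*0) + 2*(8 + 6*0)**2) = 25680 + (8 + 0)/(-30 + (8 + 0) + 2*(8 + 0)**2) = 25680 + 8/(-30 + 8 + 2*8**2) = 25680 + 8/(-30 + 8 + 2*64) = 25680 + 8/(-30 + 8 + 128) = 25680 + 8/106 = 25680 + 8*(1/106) = 25680 + 4/53 = 1361044/53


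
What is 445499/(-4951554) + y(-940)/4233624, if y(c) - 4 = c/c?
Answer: -104780583367/1164612102872 ≈ -0.089970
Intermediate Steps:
y(c) = 5 (y(c) = 4 + c/c = 4 + 1 = 5)
445499/(-4951554) + y(-940)/4233624 = 445499/(-4951554) + 5/4233624 = 445499*(-1/4951554) + 5*(1/4233624) = -445499/4951554 + 5/4233624 = -104780583367/1164612102872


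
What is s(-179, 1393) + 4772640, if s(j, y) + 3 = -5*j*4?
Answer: 4776217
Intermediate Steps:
s(j, y) = -3 - 20*j (s(j, y) = -3 - 5*j*4 = -3 - 20*j)
s(-179, 1393) + 4772640 = (-3 - 20*(-179)) + 4772640 = (-3 + 3580) + 4772640 = 3577 + 4772640 = 4776217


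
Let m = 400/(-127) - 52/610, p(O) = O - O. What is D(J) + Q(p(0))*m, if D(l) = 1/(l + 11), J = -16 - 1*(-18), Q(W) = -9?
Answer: 14699069/503555 ≈ 29.191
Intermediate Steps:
p(O) = 0
J = 2 (J = -16 + 18 = 2)
D(l) = 1/(11 + l)
m = -125302/38735 (m = 400*(-1/127) - 52*1/610 = -400/127 - 26/305 = -125302/38735 ≈ -3.2349)
D(J) + Q(p(0))*m = 1/(11 + 2) - 9*(-125302/38735) = 1/13 + 1127718/38735 = 14699069/503555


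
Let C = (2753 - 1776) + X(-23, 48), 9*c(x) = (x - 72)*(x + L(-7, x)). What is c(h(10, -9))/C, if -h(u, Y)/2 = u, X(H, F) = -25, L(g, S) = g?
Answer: 69/238 ≈ 0.28992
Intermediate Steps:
h(u, Y) = -2*u
c(x) = (-72 + x)*(-7 + x)/9 (c(x) = ((x - 72)*(x - 7))/9 = ((-72 + x)*(-7 + x))/9 = (-72 + x)*(-7 + x)/9)
C = 952 (C = (2753 - 1776) - 25 = 977 - 25 = 952)
c(h(10, -9))/C = (56 - (-158)*10/9 + (-2*10)²/9)/952 = (56 - 79/9*(-20) + (⅑)*(-20)²)*(1/952) = (56 + 1580/9 + (⅑)*400)*(1/952) = (56 + 1580/9 + 400/9)*(1/952) = 276*(1/952) = 69/238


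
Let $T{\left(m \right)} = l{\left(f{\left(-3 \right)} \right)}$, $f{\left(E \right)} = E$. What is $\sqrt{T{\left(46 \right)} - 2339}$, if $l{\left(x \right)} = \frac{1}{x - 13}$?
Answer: $\frac{5 i \sqrt{1497}}{4} \approx 48.364 i$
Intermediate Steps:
$l{\left(x \right)} = \frac{1}{-13 + x}$
$T{\left(m \right)} = - \frac{1}{16}$ ($T{\left(m \right)} = \frac{1}{-13 - 3} = \frac{1}{-16} = - \frac{1}{16}$)
$\sqrt{T{\left(46 \right)} - 2339} = \sqrt{- \frac{1}{16} - 2339} = \sqrt{- \frac{37425}{16}} = \frac{5 i \sqrt{1497}}{4}$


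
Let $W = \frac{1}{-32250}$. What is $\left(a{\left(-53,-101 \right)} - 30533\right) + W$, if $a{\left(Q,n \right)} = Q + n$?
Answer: $- \frac{989655751}{32250} \approx -30687.0$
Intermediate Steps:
$W = - \frac{1}{32250} \approx -3.1008 \cdot 10^{-5}$
$\left(a{\left(-53,-101 \right)} - 30533\right) + W = \left(\left(-53 - 101\right) - 30533\right) - \frac{1}{32250} = \left(-154 - 30533\right) - \frac{1}{32250} = -30687 - \frac{1}{32250} = - \frac{989655751}{32250}$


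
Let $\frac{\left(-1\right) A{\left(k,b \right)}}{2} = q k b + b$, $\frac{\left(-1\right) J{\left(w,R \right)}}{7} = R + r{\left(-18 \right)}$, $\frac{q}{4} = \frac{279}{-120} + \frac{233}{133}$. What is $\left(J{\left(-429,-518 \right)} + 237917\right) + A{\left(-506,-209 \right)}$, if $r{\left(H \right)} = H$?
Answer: $\frac{25443779}{35} \approx 7.2697 \cdot 10^{5}$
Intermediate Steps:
$q = - \frac{3049}{1330}$ ($q = 4 \left(\frac{279}{-120} + \frac{233}{133}\right) = 4 \left(279 \left(- \frac{1}{120}\right) + 233 \cdot \frac{1}{133}\right) = 4 \left(- \frac{93}{40} + \frac{233}{133}\right) = 4 \left(- \frac{3049}{5320}\right) = - \frac{3049}{1330} \approx -2.2925$)
$J{\left(w,R \right)} = 126 - 7 R$ ($J{\left(w,R \right)} = - 7 \left(R - 18\right) = - 7 \left(-18 + R\right) = 126 - 7 R$)
$A{\left(k,b \right)} = - 2 b + \frac{3049 b k}{665}$ ($A{\left(k,b \right)} = - 2 \left(- \frac{3049 k}{1330} b + b\right) = - 2 \left(- \frac{3049 b k}{1330} + b\right) = - 2 \left(b - \frac{3049 b k}{1330}\right) = - 2 b + \frac{3049 b k}{665}$)
$\left(J{\left(-429,-518 \right)} + 237917\right) + A{\left(-506,-209 \right)} = \left(\left(126 - -3626\right) + 237917\right) + \frac{1}{665} \left(-209\right) \left(-1330 + 3049 \left(-506\right)\right) = \left(\left(126 + 3626\right) + 237917\right) + \frac{1}{665} \left(-209\right) \left(-1330 - 1542794\right) = \left(3752 + 237917\right) + \frac{1}{665} \left(-209\right) \left(-1544124\right) = 241669 + \frac{16985364}{35} = \frac{25443779}{35}$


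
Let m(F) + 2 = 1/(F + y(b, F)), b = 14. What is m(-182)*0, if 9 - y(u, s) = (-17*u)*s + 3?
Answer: 0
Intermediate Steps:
y(u, s) = 6 + 17*s*u (y(u, s) = 9 - ((-17*u)*s + 3) = 9 - (-17*s*u + 3) = 9 - (3 - 17*s*u) = 9 + (-3 + 17*s*u) = 6 + 17*s*u)
m(F) = -2 + 1/(6 + 239*F) (m(F) = -2 + 1/(F + (6 + 17*F*14)) = -2 + 1/(F + (6 + 238*F)) = -2 + 1/(6 + 239*F))
m(-182)*0 = ((-11 - 478*(-182))/(6 + 239*(-182)))*0 = ((-11 + 86996)/(6 - 43498))*0 = (86985/(-43492))*0 = -1/43492*86985*0 = -86985/43492*0 = 0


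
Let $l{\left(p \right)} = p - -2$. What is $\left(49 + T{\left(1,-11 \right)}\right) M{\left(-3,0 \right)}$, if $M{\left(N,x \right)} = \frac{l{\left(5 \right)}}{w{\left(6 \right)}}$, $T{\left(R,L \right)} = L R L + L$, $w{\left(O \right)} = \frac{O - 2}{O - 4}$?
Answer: $\frac{1113}{2} \approx 556.5$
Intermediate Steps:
$l{\left(p \right)} = 2 + p$ ($l{\left(p \right)} = p + 2 = 2 + p$)
$w{\left(O \right)} = \frac{-2 + O}{-4 + O}$
$T{\left(R,L \right)} = L + R L^{2}$ ($T{\left(R,L \right)} = R L^{2} + L = L + R L^{2}$)
$M{\left(N,x \right)} = \frac{7}{2}$ ($M{\left(N,x \right)} = \frac{2 + 5}{\frac{1}{-4 + 6} \left(-2 + 6\right)} = \frac{7}{\frac{1}{2} \cdot 4} = \frac{7}{2}$)
$\left(49 + T{\left(1,-11 \right)}\right) M{\left(-3,0 \right)} = \left(49 - 11 \left(1 - 11\right)\right) \frac{7}{2} = \left(49 - -110\right) \frac{7}{2} = \left(49 + 110\right) \frac{7}{2} = 159 \cdot \frac{7}{2} = \frac{1113}{2}$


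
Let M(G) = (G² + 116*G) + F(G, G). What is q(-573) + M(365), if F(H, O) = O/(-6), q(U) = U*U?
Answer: 3022999/6 ≈ 5.0383e+5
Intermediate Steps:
q(U) = U²
F(H, O) = -O/6 (F(H, O) = O*(-⅙) = -O/6)
M(G) = G² + 695*G/6 (M(G) = (G² + 116*G) - G/6 = G² + 695*G/6)
q(-573) + M(365) = (-573)² + (⅙)*365*(695 + 6*365) = 328329 + (⅙)*365*(695 + 2190) = 328329 + (⅙)*365*2885 = 328329 + 1053025/6 = 3022999/6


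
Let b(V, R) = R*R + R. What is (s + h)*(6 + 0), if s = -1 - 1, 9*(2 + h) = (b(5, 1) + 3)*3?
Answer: -14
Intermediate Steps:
b(V, R) = R + R**2 (b(V, R) = R**2 + R = R + R**2)
h = -1/3 (h = -2 + ((1*(1 + 1) + 3)*3)/9 = -2 + ((1*2 + 3)*3)/9 = -2 + ((2 + 3)*3)/9 = -2 + (5*3)/9 = -2 + (1/9)*15 = -2 + 5/3 = -1/3 ≈ -0.33333)
s = -2
(s + h)*(6 + 0) = (-2 - 1/3)*(6 + 0) = -7/3*6 = -14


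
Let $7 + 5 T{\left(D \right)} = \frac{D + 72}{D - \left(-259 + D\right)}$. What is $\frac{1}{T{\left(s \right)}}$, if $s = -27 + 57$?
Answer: $- \frac{1295}{1711} \approx -0.75687$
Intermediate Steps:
$s = 30$
$T{\left(D \right)} = - \frac{1741}{1295} + \frac{D}{1295}$ ($T{\left(D \right)} = - \frac{7}{5} + \frac{\left(D + 72\right) \frac{1}{D - \left(-259 + D\right)}}{5} = - \frac{7}{5} + \frac{\left(72 + D\right) \frac{1}{259}}{5} = - \frac{7}{5} + \frac{\frac{72}{259} + \frac{D}{259}}{5} = - \frac{7}{5} + \left(\frac{72}{1295} + \frac{D}{1295}\right) = - \frac{1741}{1295} + \frac{D}{1295}$)
$\frac{1}{T{\left(s \right)}} = \frac{1}{- \frac{1741}{1295} + \frac{1}{1295} \cdot 30} = \frac{1}{- \frac{1741}{1295} + \frac{6}{259}} = \frac{1}{- \frac{1711}{1295}} = - \frac{1295}{1711}$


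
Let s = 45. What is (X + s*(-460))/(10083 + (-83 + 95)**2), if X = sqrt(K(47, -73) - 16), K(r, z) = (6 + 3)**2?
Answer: -6900/3409 + sqrt(65)/10227 ≈ -2.0233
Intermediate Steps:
K(r, z) = 81 (K(r, z) = 9**2 = 81)
X = sqrt(65) (X = sqrt(81 - 16) = sqrt(65) ≈ 8.0623)
(X + s*(-460))/(10083 + (-83 + 95)**2) = (sqrt(65) + 45*(-460))/(10083 + (-83 + 95)**2) = (sqrt(65) - 20700)/(10083 + 12**2) = (-20700 + sqrt(65))/(10083 + 144) = (-20700 + sqrt(65))/10227 = (-20700 + sqrt(65))*(1/10227) = -6900/3409 + sqrt(65)/10227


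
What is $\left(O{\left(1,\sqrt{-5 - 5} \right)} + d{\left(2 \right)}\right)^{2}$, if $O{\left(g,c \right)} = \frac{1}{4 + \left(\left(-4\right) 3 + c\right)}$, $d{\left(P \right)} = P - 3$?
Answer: $\frac{\left(9 - i \sqrt{10}\right)^{2}}{\left(8 - i \sqrt{10}\right)^{2}} \approx 1.2261 + 0.094707 i$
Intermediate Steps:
$d{\left(P \right)} = -3 + P$ ($d{\left(P \right)} = P - 3 = -3 + P$)
$O{\left(g,c \right)} = \frac{1}{-8 + c}$ ($O{\left(g,c \right)} = \frac{1}{4 + \left(-12 + c\right)} = \frac{1}{-8 + c}$)
$\left(O{\left(1,\sqrt{-5 - 5} \right)} + d{\left(2 \right)}\right)^{2} = \left(\frac{1}{-8 + \sqrt{-5 - 5}} + \left(-3 + 2\right)\right)^{2} = \left(\frac{1}{-8 + \sqrt{-10}} - 1\right)^{2} = \left(\frac{1}{-8 + i \sqrt{10}} - 1\right)^{2} = \left(-1 + \frac{1}{-8 + i \sqrt{10}}\right)^{2}$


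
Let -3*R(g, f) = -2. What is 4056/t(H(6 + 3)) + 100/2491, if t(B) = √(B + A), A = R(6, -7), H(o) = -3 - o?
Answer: 100/2491 - 2028*I*√102/17 ≈ 0.040145 - 1204.8*I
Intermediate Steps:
R(g, f) = ⅔ (R(g, f) = -⅓*(-2) = ⅔)
A = ⅔ ≈ 0.66667
t(B) = √(⅔ + B) (t(B) = √(B + ⅔) = √(⅔ + B))
4056/t(H(6 + 3)) + 100/2491 = 4056/((√(6 + 9*(-3 - (6 + 3)))/3)) + 100/2491 = 4056/((√(6 + 9*(-3 - 1*9))/3)) + 100*(1/2491) = 4056/((√(6 + 9*(-3 - 9))/3)) + 100/2491 = 4056/((√(6 + 9*(-12))/3)) + 100/2491 = 4056/((√(6 - 108)/3)) + 100/2491 = 4056/((√(-102)/3)) + 100/2491 = 4056/(((I*√102)/3)) + 100/2491 = 4056/((I*√102/3)) + 100/2491 = 4056*(-I*√102/34) + 100/2491 = -2028*I*√102/17 + 100/2491 = 100/2491 - 2028*I*√102/17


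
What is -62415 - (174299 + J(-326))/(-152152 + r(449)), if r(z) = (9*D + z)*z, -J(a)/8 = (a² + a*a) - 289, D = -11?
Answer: -103475455/1666 ≈ -62110.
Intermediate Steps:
J(a) = 2312 - 16*a² (J(a) = -8*((a² + a*a) - 289) = -8*((a² + a²) - 289) = -8*(2*a² - 289) = -8*(-289 + 2*a²) = 2312 - 16*a²)
r(z) = z*(-99 + z) (r(z) = (9*(-11) + z)*z = (-99 + z)*z = z*(-99 + z))
-62415 - (174299 + J(-326))/(-152152 + r(449)) = -62415 - (174299 + (2312 - 16*(-326)²))/(-152152 + 449*(-99 + 449)) = -62415 - (174299 + (2312 - 16*106276))/(-152152 + 449*350) = -62415 - (174299 + (2312 - 1700416))/(-152152 + 157150) = -62415 - (174299 - 1698104)/4998 = -62415 - (-1523805)/4998 = -62415 - 1*(-507935/1666) = -62415 + 507935/1666 = -103475455/1666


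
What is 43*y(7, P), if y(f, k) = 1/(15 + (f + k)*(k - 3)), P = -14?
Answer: 43/134 ≈ 0.32090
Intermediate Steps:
y(f, k) = 1/(15 + (-3 + k)*(f + k)) (y(f, k) = 1/(15 + (f + k)*(-3 + k)) = 1/(15 + (-3 + k)*(f + k)))
43*y(7, P) = 43/(15 + (-14)² - 3*7 - 3*(-14) + 7*(-14)) = 43/(15 + 196 - 21 + 42 - 98) = 43/134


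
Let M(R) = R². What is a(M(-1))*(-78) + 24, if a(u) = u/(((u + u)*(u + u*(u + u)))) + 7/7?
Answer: -67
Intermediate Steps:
a(u) = 1 + 1/(2*(u + 2*u²)) (a(u) = u/(((2*u)*(u + u*(2*u)))) + 7*(⅐) = u/(((2*u)*(u + 2*u²))) + 1 = u/((2*u*(u + 2*u²))) + 1 = u*(1/(2*u*(u + 2*u²))) + 1 = 1/(2*(u + 2*u²)) + 1 = 1 + 1/(2*(u + 2*u²)))
a(M(-1))*(-78) + 24 = ((½ + (-1)² + 2*((-1)²)²)/(((-1)²)*(1 + 2*(-1)²)))*(-78) + 24 = ((½ + 1 + 2*1²)/(1*(1 + 2*1)))*(-78) + 24 = (1*(½ + 1 + 2*1)/(1 + 2))*(-78) + 24 = (1*(½ + 1 + 2)/3)*(-78) + 24 = (1*(⅓)*(7/2))*(-78) + 24 = (7/6)*(-78) + 24 = -91 + 24 = -67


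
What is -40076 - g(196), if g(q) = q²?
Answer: -78492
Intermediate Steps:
-40076 - g(196) = -40076 - 1*196² = -40076 - 1*38416 = -40076 - 38416 = -78492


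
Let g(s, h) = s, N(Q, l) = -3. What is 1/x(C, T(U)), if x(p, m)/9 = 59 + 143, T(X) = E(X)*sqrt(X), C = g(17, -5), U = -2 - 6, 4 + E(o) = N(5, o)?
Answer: 1/1818 ≈ 0.00055005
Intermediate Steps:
E(o) = -7 (E(o) = -4 - 3 = -7)
U = -8
C = 17
T(X) = -7*sqrt(X)
x(p, m) = 1818 (x(p, m) = 9*(59 + 143) = 9*202 = 1818)
1/x(C, T(U)) = 1/1818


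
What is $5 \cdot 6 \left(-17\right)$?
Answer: $-510$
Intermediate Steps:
$5 \cdot 6 \left(-17\right) = 30 \left(-17\right) = -510$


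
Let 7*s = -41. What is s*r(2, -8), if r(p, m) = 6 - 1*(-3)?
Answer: -369/7 ≈ -52.714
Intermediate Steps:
r(p, m) = 9 (r(p, m) = 6 + 3 = 9)
s = -41/7 (s = (⅐)*(-41) = -41/7 ≈ -5.8571)
s*r(2, -8) = -41/7*9 = -369/7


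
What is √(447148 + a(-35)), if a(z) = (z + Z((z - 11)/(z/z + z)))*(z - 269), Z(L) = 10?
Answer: 2*√113687 ≈ 674.35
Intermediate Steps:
a(z) = (-269 + z)*(10 + z) (a(z) = (z + 10)*(z - 269) = (10 + z)*(-269 + z) = (-269 + z)*(10 + z))
√(447148 + a(-35)) = √(447148 + (-2690 + (-35)² - 259*(-35))) = √(447148 + (-2690 + 1225 + 9065)) = √(447148 + 7600) = √454748 = 2*√113687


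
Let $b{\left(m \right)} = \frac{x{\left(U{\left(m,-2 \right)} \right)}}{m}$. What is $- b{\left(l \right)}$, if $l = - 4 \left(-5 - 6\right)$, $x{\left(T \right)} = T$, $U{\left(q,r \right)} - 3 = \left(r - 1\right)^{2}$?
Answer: $- \frac{3}{11} \approx -0.27273$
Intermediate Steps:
$U{\left(q,r \right)} = 3 + \left(-1 + r\right)^{2}$ ($U{\left(q,r \right)} = 3 + \left(r - 1\right)^{2} = 3 + \left(-1 + r\right)^{2}$)
$l = 44$ ($l = \left(-4\right) \left(-11\right) = 44$)
$b{\left(m \right)} = \frac{12}{m}$ ($b{\left(m \right)} = \frac{3 + \left(-1 - 2\right)^{2}}{m} = \frac{3 + \left(-3\right)^{2}}{m} = \frac{3 + 9}{m} = \frac{12}{m}$)
$- b{\left(l \right)} = - \frac{12}{44} = \left(-1\right) \frac{3}{11} = - \frac{3}{11}$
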